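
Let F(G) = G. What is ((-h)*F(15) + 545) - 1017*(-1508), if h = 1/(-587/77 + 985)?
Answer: 38486464181/25086 ≈ 1.5342e+6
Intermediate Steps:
h = 77/75258 (h = 1/(-587*1/77 + 985) = 1/(-587/77 + 985) = 1/(75258/77) = 77/75258 ≈ 0.0010231)
((-h)*F(15) + 545) - 1017*(-1508) = (-1*77/75258*15 + 545) - 1017*(-1508) = (-77/75258*15 + 545) - 1*(-1533636) = (-385/25086 + 545) + 1533636 = 13671485/25086 + 1533636 = 38486464181/25086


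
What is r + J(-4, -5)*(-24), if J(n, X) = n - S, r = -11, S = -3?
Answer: 13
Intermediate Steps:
J(n, X) = 3 + n (J(n, X) = n - 1*(-3) = n + 3 = 3 + n)
r + J(-4, -5)*(-24) = -11 + (3 - 4)*(-24) = -11 - 1*(-24) = -11 + 24 = 13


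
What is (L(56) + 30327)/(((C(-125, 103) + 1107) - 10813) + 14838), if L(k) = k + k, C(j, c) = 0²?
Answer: 30439/5132 ≈ 5.9312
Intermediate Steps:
C(j, c) = 0
L(k) = 2*k
(L(56) + 30327)/(((C(-125, 103) + 1107) - 10813) + 14838) = (2*56 + 30327)/(((0 + 1107) - 10813) + 14838) = (112 + 30327)/((1107 - 10813) + 14838) = 30439/(-9706 + 14838) = 30439/5132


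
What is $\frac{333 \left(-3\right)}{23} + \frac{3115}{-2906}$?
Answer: $- \frac{2974739}{66838} \approx -44.507$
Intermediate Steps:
$\frac{333 \left(-3\right)}{23} + \frac{3115}{-2906} = \left(-999\right) \frac{1}{23} + 3115 \left(- \frac{1}{2906}\right) = - \frac{999}{23} - \frac{3115}{2906} = - \frac{2974739}{66838}$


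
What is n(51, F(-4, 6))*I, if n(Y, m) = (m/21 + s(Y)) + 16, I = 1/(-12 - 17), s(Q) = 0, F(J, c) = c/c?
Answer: -337/609 ≈ -0.55337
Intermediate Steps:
F(J, c) = 1
I = -1/29 (I = 1/(-29) = -1/29 ≈ -0.034483)
n(Y, m) = 16 + m/21 (n(Y, m) = (m/21 + 0) + 16 = m/21 + 16 = 16 + m/21)
n(51, F(-4, 6))*I = (16 + (1/21)*1)*(-1/29) = (16 + 1/21)*(-1/29) = (337/21)*(-1/29) = -337/609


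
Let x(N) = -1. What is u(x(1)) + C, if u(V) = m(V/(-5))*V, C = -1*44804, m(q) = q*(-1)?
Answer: -224019/5 ≈ -44804.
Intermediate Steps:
m(q) = -q
C = -44804
u(V) = V²/5 (u(V) = (-V/(-5))*V = (-V*(-1)/5)*V = (-(-1)*V/5)*V = (V/5)*V = V²/5)
u(x(1)) + C = (⅕)*(-1)² - 44804 = (⅕)*1 - 44804 = ⅕ - 44804 = -224019/5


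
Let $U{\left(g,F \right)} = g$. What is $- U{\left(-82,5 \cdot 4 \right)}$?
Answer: $82$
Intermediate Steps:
$- U{\left(-82,5 \cdot 4 \right)} = \left(-1\right) \left(-82\right) = 82$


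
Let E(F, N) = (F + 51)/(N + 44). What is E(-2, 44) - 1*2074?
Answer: -182463/88 ≈ -2073.4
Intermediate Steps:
E(F, N) = (51 + F)/(44 + N)
E(-2, 44) - 1*2074 = (51 - 2)/(44 + 44) - 1*2074 = 49/88 - 2074 = -182463/88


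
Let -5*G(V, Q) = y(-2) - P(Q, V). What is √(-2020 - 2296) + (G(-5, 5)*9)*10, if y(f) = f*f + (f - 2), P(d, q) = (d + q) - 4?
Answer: -72 + 2*I*√1079 ≈ -72.0 + 65.696*I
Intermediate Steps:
P(d, q) = -4 + d + q
y(f) = -2 + f + f² (y(f) = f² + (-2 + f) = -2 + f + f²)
G(V, Q) = -⅘ + Q/5 + V/5 (G(V, Q) = -((-2 - 2 + (-2)²) - (-4 + Q + V))/5 = -((-2 - 2 + 4) + (4 - Q - V))/5 = -(0 + (4 - Q - V))/5 = -(4 - Q - V)/5 = -⅘ + Q/5 + V/5)
√(-2020 - 2296) + (G(-5, 5)*9)*10 = √(-2020 - 2296) + ((-⅘ + (⅕)*5 + (⅕)*(-5))*9)*10 = √(-4316) + ((-⅘ + 1 - 1)*9)*10 = 2*I*√1079 - ⅘*9*10 = 2*I*√1079 - 36/5*10 = 2*I*√1079 - 72 = -72 + 2*I*√1079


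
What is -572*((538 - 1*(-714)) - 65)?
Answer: -678964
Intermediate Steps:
-572*((538 - 1*(-714)) - 65) = -572*((538 + 714) - 65) = -572*(1252 - 65) = -572*1187 = -678964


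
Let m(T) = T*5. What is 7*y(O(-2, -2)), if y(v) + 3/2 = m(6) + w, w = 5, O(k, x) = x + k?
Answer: 469/2 ≈ 234.50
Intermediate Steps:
O(k, x) = k + x
m(T) = 5*T
y(v) = 67/2 (y(v) = -3/2 + (5*6 + 5) = -3/2 + (30 + 5) = -3/2 + 35 = 67/2)
7*y(O(-2, -2)) = 7*(67/2) = 469/2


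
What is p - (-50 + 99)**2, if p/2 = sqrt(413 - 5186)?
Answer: -2401 + 2*I*sqrt(4773) ≈ -2401.0 + 138.17*I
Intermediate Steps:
p = 2*I*sqrt(4773) (p = 2*sqrt(413 - 5186) = 2*sqrt(-4773) = 2*(I*sqrt(4773)) = 2*I*sqrt(4773) ≈ 138.17*I)
p - (-50 + 99)**2 = 2*I*sqrt(4773) - (-50 + 99)**2 = 2*I*sqrt(4773) - 1*49**2 = 2*I*sqrt(4773) - 1*2401 = 2*I*sqrt(4773) - 2401 = -2401 + 2*I*sqrt(4773)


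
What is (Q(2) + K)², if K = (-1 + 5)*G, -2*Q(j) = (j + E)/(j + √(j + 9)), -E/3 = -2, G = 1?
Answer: 1472/49 - 288*√11/49 ≈ 10.547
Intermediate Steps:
E = 6 (E = -3*(-2) = 6)
Q(j) = -(6 + j)/(2*(j + √(9 + j))) (Q(j) = -(j + 6)/(2*(j + √(j + 9))) = -(6 + j)/(2*(j + √(9 + j))))
K = 4 (K = (-1 + 5)*1 = 4*1 = 4)
(Q(2) + K)² = ((-3 - ½*2)/(2 + √(9 + 2)) + 4)² = ((-3 - 1)/(2 + √11) + 4)² = (-4/(2 + √11) + 4)² = (4 - 4/(2 + √11))²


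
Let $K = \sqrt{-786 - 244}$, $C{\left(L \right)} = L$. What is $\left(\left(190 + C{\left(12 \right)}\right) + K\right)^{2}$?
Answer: $\left(202 + i \sqrt{1030}\right)^{2} \approx 39774.0 + 12966.0 i$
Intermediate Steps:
$K = i \sqrt{1030}$ ($K = \sqrt{-1030} = i \sqrt{1030} \approx 32.094 i$)
$\left(\left(190 + C{\left(12 \right)}\right) + K\right)^{2} = \left(\left(190 + 12\right) + i \sqrt{1030}\right)^{2} = \left(202 + i \sqrt{1030}\right)^{2}$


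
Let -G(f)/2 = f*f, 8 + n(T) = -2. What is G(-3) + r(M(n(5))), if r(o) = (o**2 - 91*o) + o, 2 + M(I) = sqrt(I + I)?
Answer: 146 - 188*I*sqrt(5) ≈ 146.0 - 420.38*I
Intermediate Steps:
n(T) = -10 (n(T) = -8 - 2 = -10)
M(I) = -2 + sqrt(2)*sqrt(I) (M(I) = -2 + sqrt(I + I) = -2 + sqrt(2*I) = -2 + sqrt(2)*sqrt(I))
G(f) = -2*f**2 (G(f) = -2*f*f = -2*f**2)
r(o) = o**2 - 90*o
G(-3) + r(M(n(5))) = -2*(-3)**2 + (-2 + sqrt(2)*sqrt(-10))*(-90 + (-2 + sqrt(2)*sqrt(-10))) = -2*9 + (-2 + sqrt(2)*(I*sqrt(10)))*(-90 + (-2 + sqrt(2)*(I*sqrt(10)))) = -18 + (-2 + 2*I*sqrt(5))*(-90 + (-2 + 2*I*sqrt(5))) = -18 + (-2 + 2*I*sqrt(5))*(-92 + 2*I*sqrt(5)) = -18 + (-92 + 2*I*sqrt(5))*(-2 + 2*I*sqrt(5))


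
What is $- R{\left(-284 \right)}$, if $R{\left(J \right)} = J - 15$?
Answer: $299$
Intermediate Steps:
$R{\left(J \right)} = -15 + J$ ($R{\left(J \right)} = J - 15 = -15 + J$)
$- R{\left(-284 \right)} = - (-15 - 284) = \left(-1\right) \left(-299\right) = 299$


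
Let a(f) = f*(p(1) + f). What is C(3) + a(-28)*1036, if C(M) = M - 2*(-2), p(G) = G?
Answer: 783223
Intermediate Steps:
C(M) = 4 + M (C(M) = M + 4 = 4 + M)
a(f) = f*(1 + f)
C(3) + a(-28)*1036 = (4 + 3) - 28*(1 - 28)*1036 = 7 - 28*(-27)*1036 = 7 + 756*1036 = 7 + 783216 = 783223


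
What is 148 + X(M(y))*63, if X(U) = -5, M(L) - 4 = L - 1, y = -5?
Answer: -167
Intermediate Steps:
M(L) = 3 + L (M(L) = 4 + (L - 1) = 4 + (-1 + L) = 3 + L)
148 + X(M(y))*63 = 148 - 5*63 = 148 - 315 = -167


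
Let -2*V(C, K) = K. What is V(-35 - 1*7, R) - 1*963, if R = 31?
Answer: -1957/2 ≈ -978.50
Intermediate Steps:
V(C, K) = -K/2
V(-35 - 1*7, R) - 1*963 = -½*31 - 1*963 = -31/2 - 963 = -1957/2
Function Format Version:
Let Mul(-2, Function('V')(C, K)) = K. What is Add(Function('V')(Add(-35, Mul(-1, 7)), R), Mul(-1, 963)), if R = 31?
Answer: Rational(-1957, 2) ≈ -978.50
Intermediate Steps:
Function('V')(C, K) = Mul(Rational(-1, 2), K)
Add(Function('V')(Add(-35, Mul(-1, 7)), R), Mul(-1, 963)) = Add(Mul(Rational(-1, 2), 31), Mul(-1, 963)) = Add(Rational(-31, 2), -963) = Rational(-1957, 2)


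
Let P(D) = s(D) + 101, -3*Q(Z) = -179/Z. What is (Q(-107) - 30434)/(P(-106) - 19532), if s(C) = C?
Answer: 9769493/6271377 ≈ 1.5578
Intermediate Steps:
Q(Z) = 179/(3*Z) (Q(Z) = -(-179)/(3*Z) = 179/(3*Z))
P(D) = 101 + D (P(D) = D + 101 = 101 + D)
(Q(-107) - 30434)/(P(-106) - 19532) = ((179/3)/(-107) - 30434)/((101 - 106) - 19532) = ((179/3)*(-1/107) - 30434)/(-5 - 19532) = (-179/321 - 30434)/(-19537) = -9769493/321*(-1/19537) = 9769493/6271377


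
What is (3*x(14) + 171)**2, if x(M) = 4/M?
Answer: 1447209/49 ≈ 29535.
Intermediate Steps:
(3*x(14) + 171)**2 = (3*(4/14) + 171)**2 = (3*(4*(1/14)) + 171)**2 = (3*(2/7) + 171)**2 = (6/7 + 171)**2 = (1203/7)**2 = 1447209/49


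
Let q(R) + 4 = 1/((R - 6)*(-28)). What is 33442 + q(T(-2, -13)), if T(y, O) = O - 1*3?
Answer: 20597809/616 ≈ 33438.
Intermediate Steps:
T(y, O) = -3 + O (T(y, O) = O - 3 = -3 + O)
q(R) = -4 - 1/(28*(-6 + R)) (q(R) = -4 + 1/((R - 6)*(-28)) = -4 - 1/28/(-6 + R) = -4 - 1/(28*(-6 + R)))
33442 + q(T(-2, -13)) = 33442 + (671 - 112*(-3 - 13))/(28*(-6 + (-3 - 13))) = 33442 + (671 - 112*(-16))/(28*(-6 - 16)) = 33442 + (1/28)*(671 + 1792)/(-22) = 33442 + (1/28)*(-1/22)*2463 = 33442 - 2463/616 = 20597809/616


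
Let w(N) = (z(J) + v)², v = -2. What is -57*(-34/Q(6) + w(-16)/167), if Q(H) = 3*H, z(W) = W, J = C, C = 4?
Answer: 53257/501 ≈ 106.30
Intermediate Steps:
J = 4
w(N) = 4 (w(N) = (4 - 2)² = 2² = 4)
-57*(-34/Q(6) + w(-16)/167) = -57*(-34/(3*6) + 4/167) = -57*(-34/18 + 4*(1/167)) = -57*(-34*1/18 + 4/167) = -57*(-17/9 + 4/167) = -57*(-2803/1503) = 53257/501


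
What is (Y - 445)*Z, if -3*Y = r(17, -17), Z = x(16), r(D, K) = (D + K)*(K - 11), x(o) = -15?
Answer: 6675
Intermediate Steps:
r(D, K) = (-11 + K)*(D + K) (r(D, K) = (D + K)*(-11 + K) = (-11 + K)*(D + K))
Z = -15
Y = 0 (Y = -((-17)² - 11*17 - 11*(-17) + 17*(-17))/3 = -(289 - 187 + 187 - 289)/3 = -⅓*0 = 0)
(Y - 445)*Z = (0 - 445)*(-15) = -445*(-15) = 6675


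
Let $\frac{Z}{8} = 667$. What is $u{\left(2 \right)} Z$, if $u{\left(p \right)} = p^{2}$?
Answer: $21344$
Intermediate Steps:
$Z = 5336$ ($Z = 8 \cdot 667 = 5336$)
$u{\left(2 \right)} Z = 2^{2} \cdot 5336 = 4 \cdot 5336 = 21344$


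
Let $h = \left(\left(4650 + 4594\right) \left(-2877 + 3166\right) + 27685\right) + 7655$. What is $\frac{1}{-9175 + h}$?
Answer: $\frac{1}{2697681} \approx 3.7069 \cdot 10^{-7}$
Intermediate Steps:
$h = 2706856$ ($h = \left(9244 \cdot 289 + 27685\right) + 7655 = \left(2671516 + 27685\right) + 7655 = 2699201 + 7655 = 2706856$)
$\frac{1}{-9175 + h} = \frac{1}{-9175 + 2706856} = \frac{1}{2697681}$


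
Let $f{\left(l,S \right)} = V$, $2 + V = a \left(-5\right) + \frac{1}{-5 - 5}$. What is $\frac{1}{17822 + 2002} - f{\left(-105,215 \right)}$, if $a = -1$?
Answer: $- \frac{287443}{99120} \approx -2.8999$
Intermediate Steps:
$V = \frac{29}{10}$ ($V = -2 + \left(\left(-1\right) \left(-5\right) + \frac{1}{-5 - 5}\right) = -2 + \left(5 + \frac{1}{-10}\right) = -2 + \left(5 - \frac{1}{10}\right) = -2 + \frac{49}{10} = \frac{29}{10} \approx 2.9$)
$f{\left(l,S \right)} = \frac{29}{10}$
$\frac{1}{17822 + 2002} - f{\left(-105,215 \right)} = \frac{1}{17822 + 2002} - \frac{29}{10} = \frac{1}{19824} - \frac{29}{10} = - \frac{287443}{99120}$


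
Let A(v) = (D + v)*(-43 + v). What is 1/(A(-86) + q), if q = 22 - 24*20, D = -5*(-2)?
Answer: 1/9346 ≈ 0.00010700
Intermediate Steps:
D = 10
A(v) = (-43 + v)*(10 + v) (A(v) = (10 + v)*(-43 + v) = (-43 + v)*(10 + v))
q = -458 (q = 22 - 480 = -458)
1/(A(-86) + q) = 1/((-430 + (-86)² - 33*(-86)) - 458) = 1/((-430 + 7396 + 2838) - 458) = 1/(9804 - 458) = 1/9346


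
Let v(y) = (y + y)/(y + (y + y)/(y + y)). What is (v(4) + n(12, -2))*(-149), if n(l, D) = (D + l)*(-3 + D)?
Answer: 36058/5 ≈ 7211.6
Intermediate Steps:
n(l, D) = (-3 + D)*(D + l)
v(y) = 2*y/(1 + y) (v(y) = (2*y)/(y + (2*y)/((2*y))) = (2*y)/(y + (2*y)*(1/(2*y))) = (2*y)/(y + 1) = (2*y)/(1 + y) = 2*y/(1 + y))
(v(4) + n(12, -2))*(-149) = (2*4/(1 + 4) + ((-2)**2 - 3*(-2) - 3*12 - 2*12))*(-149) = (2*4/5 + (4 + 6 - 36 - 24))*(-149) = (2*4*(1/5) - 50)*(-149) = (8/5 - 50)*(-149) = -242/5*(-149) = 36058/5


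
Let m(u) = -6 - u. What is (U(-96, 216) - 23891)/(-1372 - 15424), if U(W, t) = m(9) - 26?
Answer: 5983/4199 ≈ 1.4249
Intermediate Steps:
U(W, t) = -41 (U(W, t) = (-6 - 1*9) - 26 = (-6 - 9) - 26 = -15 - 26 = -41)
(U(-96, 216) - 23891)/(-1372 - 15424) = (-41 - 23891)/(-1372 - 15424) = -23932/(-16796) = -23932*(-1/16796) = 5983/4199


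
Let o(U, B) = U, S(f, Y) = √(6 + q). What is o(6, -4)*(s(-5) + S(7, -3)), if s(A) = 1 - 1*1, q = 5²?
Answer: 6*√31 ≈ 33.407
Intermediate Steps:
q = 25
S(f, Y) = √31 (S(f, Y) = √(6 + 25) = √31)
s(A) = 0 (s(A) = 1 - 1 = 0)
o(6, -4)*(s(-5) + S(7, -3)) = 6*(0 + √31) = 6*√31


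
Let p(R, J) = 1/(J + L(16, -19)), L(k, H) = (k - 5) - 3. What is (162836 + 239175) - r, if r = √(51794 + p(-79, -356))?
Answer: 402011 - √1568115057/174 ≈ 4.0178e+5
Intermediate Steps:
L(k, H) = -8 + k (L(k, H) = (-5 + k) - 3 = -8 + k)
p(R, J) = 1/(8 + J) (p(R, J) = 1/(J + (-8 + 16)) = 1/(J + 8) = 1/(8 + J))
r = √1568115057/174 (r = √(51794 + 1/(8 - 356)) = √(51794 + 1/(-348)) = √(51794 - 1/348) = √(18024311/348) = √1568115057/174 ≈ 227.58)
(162836 + 239175) - r = (162836 + 239175) - √1568115057/174 = 402011 - √1568115057/174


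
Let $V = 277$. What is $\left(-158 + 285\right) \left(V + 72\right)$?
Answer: $44323$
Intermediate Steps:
$\left(-158 + 285\right) \left(V + 72\right) = \left(-158 + 285\right) \left(277 + 72\right) = 127 \cdot 349 = 44323$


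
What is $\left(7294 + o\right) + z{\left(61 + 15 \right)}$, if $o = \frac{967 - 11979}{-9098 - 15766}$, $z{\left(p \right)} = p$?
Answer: $\frac{45814673}{6216} \approx 7370.4$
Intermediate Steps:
$o = \frac{2753}{6216}$ ($o = - \frac{11012}{-24864} = \left(-11012\right) \left(- \frac{1}{24864}\right) = \frac{2753}{6216} \approx 0.44289$)
$\left(7294 + o\right) + z{\left(61 + 15 \right)} = \left(7294 + \frac{2753}{6216}\right) + \left(61 + 15\right) = \frac{45342257}{6216} + 76 = \frac{45814673}{6216}$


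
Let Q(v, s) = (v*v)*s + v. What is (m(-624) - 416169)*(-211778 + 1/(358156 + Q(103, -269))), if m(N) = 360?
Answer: 73252396427635911/831854 ≈ 8.8059e+10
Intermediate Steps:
Q(v, s) = v + s*v² (Q(v, s) = v²*s + v = s*v² + v = v + s*v²)
(m(-624) - 416169)*(-211778 + 1/(358156 + Q(103, -269))) = (360 - 416169)*(-211778 + 1/(358156 + 103*(1 - 269*103))) = -415809*(-211778 + 1/(358156 + 103*(1 - 27707))) = -415809*(-211778 + 1/(358156 + 103*(-27706))) = -415809*(-211778 + 1/(358156 - 2853718)) = -415809*(-211778 + 1/(-2495562)) = -415809*(-211778 - 1/2495562) = -415809*(-528505129237/2495562) = 73252396427635911/831854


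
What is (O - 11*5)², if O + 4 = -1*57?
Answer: 13456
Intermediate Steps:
O = -61 (O = -4 - 1*57 = -4 - 57 = -61)
(O - 11*5)² = (-61 - 11*5)² = (-61 - 55)² = (-116)² = 13456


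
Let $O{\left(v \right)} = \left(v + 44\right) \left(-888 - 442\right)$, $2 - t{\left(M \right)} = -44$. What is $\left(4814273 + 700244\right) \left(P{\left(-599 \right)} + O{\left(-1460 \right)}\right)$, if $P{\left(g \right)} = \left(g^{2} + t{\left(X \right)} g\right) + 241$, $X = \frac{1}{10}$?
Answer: $12213375787056$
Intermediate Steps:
$X = \frac{1}{10} \approx 0.1$
$t{\left(M \right)} = 46$ ($t{\left(M \right)} = 2 - -44 = 2 + 44 = 46$)
$P{\left(g \right)} = 241 + g^{2} + 46 g$ ($P{\left(g \right)} = \left(g^{2} + 46 g\right) + 241 = 241 + g^{2} + 46 g$)
$O{\left(v \right)} = -58520 - 1330 v$ ($O{\left(v \right)} = \left(44 + v\right) \left(-1330\right) = -58520 - 1330 v$)
$\left(4814273 + 700244\right) \left(P{\left(-599 \right)} + O{\left(-1460 \right)}\right) = \left(4814273 + 700244\right) \left(\left(241 + \left(-599\right)^{2} + 46 \left(-599\right)\right) - -1883280\right) = 5514517 \left(\left(241 + 358801 - 27554\right) + \left(-58520 + 1941800\right)\right) = 5514517 \left(331488 + 1883280\right) = 5514517 \cdot 2214768 = 12213375787056$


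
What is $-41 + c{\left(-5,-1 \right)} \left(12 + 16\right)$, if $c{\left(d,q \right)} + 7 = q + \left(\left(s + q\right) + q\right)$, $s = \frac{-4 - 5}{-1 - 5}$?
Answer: $-279$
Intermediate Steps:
$s = \frac{3}{2}$ ($s = - \frac{9}{-6} = \left(-9\right) \left(- \frac{1}{6}\right) = \frac{3}{2} \approx 1.5$)
$c{\left(d,q \right)} = - \frac{11}{2} + 3 q$ ($c{\left(d,q \right)} = -7 + \left(q + \left(\left(\frac{3}{2} + q\right) + q\right)\right) = -7 + \left(q + \left(\frac{3}{2} + 2 q\right)\right) = -7 + \left(\frac{3}{2} + 3 q\right) = - \frac{11}{2} + 3 q$)
$-41 + c{\left(-5,-1 \right)} \left(12 + 16\right) = -41 + \left(- \frac{11}{2} + 3 \left(-1\right)\right) \left(12 + 16\right) = -41 + \left(- \frac{11}{2} - 3\right) 28 = -41 - 238 = -279$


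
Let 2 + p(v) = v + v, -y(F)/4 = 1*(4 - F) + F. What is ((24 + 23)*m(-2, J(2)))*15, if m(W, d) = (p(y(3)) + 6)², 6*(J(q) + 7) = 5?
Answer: 552720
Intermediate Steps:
J(q) = -37/6 (J(q) = -7 + (⅙)*5 = -7 + ⅚ = -37/6)
y(F) = -16 (y(F) = -4*(1*(4 - F) + F) = -4*((4 - F) + F) = -4*4 = -16)
p(v) = -2 + 2*v (p(v) = -2 + (v + v) = -2 + 2*v)
m(W, d) = 784 (m(W, d) = ((-2 + 2*(-16)) + 6)² = ((-2 - 32) + 6)² = (-34 + 6)² = (-28)² = 784)
((24 + 23)*m(-2, J(2)))*15 = ((24 + 23)*784)*15 = (47*784)*15 = 36848*15 = 552720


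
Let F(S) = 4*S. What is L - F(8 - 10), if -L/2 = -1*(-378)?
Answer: -748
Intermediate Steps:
L = -756 (L = -(-2)*(-378) = -2*378 = -756)
L - F(8 - 10) = -756 - 4*(8 - 10) = -756 - 4*(-2) = -756 - 1*(-8) = -756 + 8 = -748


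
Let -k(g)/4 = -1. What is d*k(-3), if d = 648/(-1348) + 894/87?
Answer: 382912/9773 ≈ 39.181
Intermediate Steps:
d = 95728/9773 (d = 648*(-1/1348) + 894*(1/87) = -162/337 + 298/29 = 95728/9773 ≈ 9.7952)
k(g) = 4 (k(g) = -4*(-1) = 4)
d*k(-3) = (95728/9773)*4 = 382912/9773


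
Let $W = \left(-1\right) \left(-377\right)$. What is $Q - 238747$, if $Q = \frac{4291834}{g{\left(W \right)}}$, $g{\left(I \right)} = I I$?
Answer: $- \frac{33928580529}{142129} \approx -2.3872 \cdot 10^{5}$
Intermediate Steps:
$W = 377$
$g{\left(I \right)} = I^{2}$
$Q = \frac{4291834}{142129}$ ($Q = \frac{4291834}{377^{2}} = \frac{4291834}{142129} \approx 30.197$)
$Q - 238747 = \frac{4291834}{142129} - 238747 = - \frac{33928580529}{142129}$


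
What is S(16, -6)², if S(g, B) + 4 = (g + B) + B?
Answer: 0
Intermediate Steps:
S(g, B) = -4 + g + 2*B (S(g, B) = -4 + ((g + B) + B) = -4 + ((B + g) + B) = -4 + (g + 2*B) = -4 + g + 2*B)
S(16, -6)² = (-4 + 16 + 2*(-6))² = (-4 + 16 - 12)² = 0² = 0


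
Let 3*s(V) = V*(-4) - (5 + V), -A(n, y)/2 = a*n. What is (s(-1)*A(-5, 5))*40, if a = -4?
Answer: 0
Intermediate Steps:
A(n, y) = 8*n (A(n, y) = -(-8)*n = 8*n)
s(V) = -5/3 - 5*V/3 (s(V) = (V*(-4) - (5 + V))/3 = (-4*V + (-5 - V))/3 = (-5 - 5*V)/3 = -5/3 - 5*V/3)
(s(-1)*A(-5, 5))*40 = ((-5/3 - 5/3*(-1))*(8*(-5)))*40 = ((-5/3 + 5/3)*(-40))*40 = (0*(-40))*40 = 0*40 = 0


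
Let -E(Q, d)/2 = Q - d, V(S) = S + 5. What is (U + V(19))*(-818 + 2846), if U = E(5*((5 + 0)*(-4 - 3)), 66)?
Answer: 1026168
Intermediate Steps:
V(S) = 5 + S
E(Q, d) = -2*Q + 2*d (E(Q, d) = -2*(Q - d) = -2*Q + 2*d)
U = 482 (U = -10*(5 + 0)*(-4 - 3) + 2*66 = -10*5*(-7) + 132 = -10*(-35) + 132 = -2*(-175) + 132 = 350 + 132 = 482)
(U + V(19))*(-818 + 2846) = (482 + (5 + 19))*(-818 + 2846) = (482 + 24)*2028 = 506*2028 = 1026168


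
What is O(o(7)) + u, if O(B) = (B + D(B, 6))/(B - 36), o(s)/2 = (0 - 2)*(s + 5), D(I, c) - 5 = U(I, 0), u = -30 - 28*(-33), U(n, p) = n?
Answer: 10741/12 ≈ 895.08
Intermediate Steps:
u = 894 (u = -30 + 924 = 894)
D(I, c) = 5 + I
o(s) = -20 - 4*s (o(s) = 2*((0 - 2)*(s + 5)) = 2*(-2*(5 + s)) = 2*(-10 - 2*s) = -20 - 4*s)
O(B) = (5 + 2*B)/(-36 + B) (O(B) = (B + (5 + B))/(B - 36) = (5 + 2*B)/(-36 + B))
O(o(7)) + u = (5 + 2*(-20 - 4*7))/(-36 + (-20 - 4*7)) + 894 = (5 + 2*(-20 - 28))/(-36 + (-20 - 28)) + 894 = (5 + 2*(-48))/(-36 - 48) + 894 = (5 - 96)/(-84) + 894 = -1/84*(-91) + 894 = 13/12 + 894 = 10741/12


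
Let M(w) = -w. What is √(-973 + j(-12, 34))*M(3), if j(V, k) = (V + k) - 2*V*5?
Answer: -3*I*√831 ≈ -86.481*I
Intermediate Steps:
j(V, k) = k - 9*V (j(V, k) = (V + k) - 10*V = k - 9*V)
√(-973 + j(-12, 34))*M(3) = √(-973 + (34 - 9*(-12)))*(-1*3) = √(-973 + (34 + 108))*(-3) = √(-973 + 142)*(-3) = √(-831)*(-3) = (I*√831)*(-3) = -3*I*√831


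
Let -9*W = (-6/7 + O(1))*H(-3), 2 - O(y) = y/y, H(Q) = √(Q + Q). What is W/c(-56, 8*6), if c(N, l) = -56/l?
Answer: 2*I*√6/147 ≈ 0.033326*I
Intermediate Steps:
H(Q) = √2*√Q (H(Q) = √(2*Q) = √2*√Q)
O(y) = 1 (O(y) = 2 - y/y = 2 - 1*1 = 2 - 1 = 1)
W = -I*√6/63 (W = -(-6/7 + 1)*√2*√(-3)/9 = -(-6*⅐ + 1)*√2*(I*√3)/9 = -(-6/7 + 1)*I*√6/9 = -I*√6/63 ≈ -0.038881*I)
W/c(-56, 8*6) = (-I*√6/63)/((-56/(8*6))) = (-I*√6/63)/((-56/48)) = (-I*√6/63)/((-56*1/48)) = (-I*√6/63)/(-7/6) = -I*√6/63*(-6/7) = 2*I*√6/147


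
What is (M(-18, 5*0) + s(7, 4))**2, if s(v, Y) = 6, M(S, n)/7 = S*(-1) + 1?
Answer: 19321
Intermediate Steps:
M(S, n) = 7 - 7*S (M(S, n) = 7*(S*(-1) + 1) = 7*(-S + 1) = 7*(1 - S) = 7 - 7*S)
(M(-18, 5*0) + s(7, 4))**2 = ((7 - 7*(-18)) + 6)**2 = ((7 + 126) + 6)**2 = (133 + 6)**2 = 139**2 = 19321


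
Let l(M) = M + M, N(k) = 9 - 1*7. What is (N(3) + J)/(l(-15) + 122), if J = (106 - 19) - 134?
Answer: -45/92 ≈ -0.48913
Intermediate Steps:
N(k) = 2 (N(k) = 9 - 7 = 2)
l(M) = 2*M
J = -47 (J = 87 - 134 = -47)
(N(3) + J)/(l(-15) + 122) = (2 - 47)/(2*(-15) + 122) = -45/(-30 + 122) = -45/92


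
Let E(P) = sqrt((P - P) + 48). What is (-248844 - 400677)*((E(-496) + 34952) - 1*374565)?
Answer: 220585775373 - 2598084*sqrt(3) ≈ 2.2058e+11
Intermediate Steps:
E(P) = 4*sqrt(3) (E(P) = sqrt(0 + 48) = sqrt(48) = 4*sqrt(3))
(-248844 - 400677)*((E(-496) + 34952) - 1*374565) = (-248844 - 400677)*((4*sqrt(3) + 34952) - 1*374565) = -649521*((34952 + 4*sqrt(3)) - 374565) = -649521*(-339613 + 4*sqrt(3)) = 220585775373 - 2598084*sqrt(3)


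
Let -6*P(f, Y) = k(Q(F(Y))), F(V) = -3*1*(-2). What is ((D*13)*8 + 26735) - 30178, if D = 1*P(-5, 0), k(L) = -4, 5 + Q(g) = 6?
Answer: -10121/3 ≈ -3373.7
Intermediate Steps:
F(V) = 6 (F(V) = -3*(-2) = 6)
Q(g) = 1 (Q(g) = -5 + 6 = 1)
P(f, Y) = 2/3 (P(f, Y) = -1/6*(-4) = 2/3)
D = 2/3 (D = 1*(2/3) = 2/3 ≈ 0.66667)
((D*13)*8 + 26735) - 30178 = (((2/3)*13)*8 + 26735) - 30178 = ((26/3)*8 + 26735) - 30178 = (208/3 + 26735) - 30178 = 80413/3 - 30178 = -10121/3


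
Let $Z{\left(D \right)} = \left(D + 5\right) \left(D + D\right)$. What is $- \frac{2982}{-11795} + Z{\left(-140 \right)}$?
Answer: $\frac{63693426}{1685} \approx 37800.0$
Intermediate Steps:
$Z{\left(D \right)} = 2 D \left(5 + D\right)$ ($Z{\left(D \right)} = \left(5 + D\right) 2 D = 2 D \left(5 + D\right)$)
$- \frac{2982}{-11795} + Z{\left(-140 \right)} = - \frac{2982}{-11795} + 2 \left(-140\right) \left(5 - 140\right) = \left(-2982\right) \left(- \frac{1}{11795}\right) + 2 \left(-140\right) \left(-135\right) = \frac{426}{1685} + 37800 = \frac{63693426}{1685}$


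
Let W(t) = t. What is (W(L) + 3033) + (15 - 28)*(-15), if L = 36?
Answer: 3264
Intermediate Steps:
(W(L) + 3033) + (15 - 28)*(-15) = (36 + 3033) + (15 - 28)*(-15) = 3069 - 13*(-15) = 3069 + 195 = 3264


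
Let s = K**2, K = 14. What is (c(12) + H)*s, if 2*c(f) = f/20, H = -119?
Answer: -116326/5 ≈ -23265.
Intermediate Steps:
s = 196 (s = 14**2 = 196)
c(f) = f/40 (c(f) = (f/20)/2 = f/40)
(c(12) + H)*s = ((1/40)*12 - 119)*196 = (3/10 - 119)*196 = -1187/10*196 = -116326/5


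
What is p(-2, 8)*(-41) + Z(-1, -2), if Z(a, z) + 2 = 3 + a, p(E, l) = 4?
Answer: -164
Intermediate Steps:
Z(a, z) = 1 + a (Z(a, z) = -2 + (3 + a) = 1 + a)
p(-2, 8)*(-41) + Z(-1, -2) = 4*(-41) + (1 - 1) = -164 + 0 = -164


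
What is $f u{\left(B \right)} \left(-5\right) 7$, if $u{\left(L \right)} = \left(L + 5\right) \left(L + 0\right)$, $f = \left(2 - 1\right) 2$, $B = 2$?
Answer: $-980$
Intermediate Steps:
$f = 2$ ($f = 1 \cdot 2 = 2$)
$u{\left(L \right)} = L \left(5 + L\right)$ ($u{\left(L \right)} = \left(5 + L\right) L = L \left(5 + L\right)$)
$f u{\left(B \right)} \left(-5\right) 7 = 2 \cdot 2 \left(5 + 2\right) \left(-5\right) 7 = 2 \cdot 2 \cdot 7 \left(-5\right) 7 = 2 \cdot 14 \left(-5\right) 7 = 28 \left(-5\right) 7 = \left(-140\right) 7 = -980$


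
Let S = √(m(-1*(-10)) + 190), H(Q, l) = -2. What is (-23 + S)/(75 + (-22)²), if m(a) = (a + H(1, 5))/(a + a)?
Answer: -23/559 + 2*√1190/2795 ≈ -0.016461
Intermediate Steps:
m(a) = (-2 + a)/(2*a) (m(a) = (a - 2)/(a + a) = (-2 + a)/((2*a)) = (-2 + a)*(1/(2*a)) = (-2 + a)/(2*a))
S = 2*√1190/5 (S = √((-2 - 1*(-10))/(2*((-1*(-10)))) + 190) = √((½)*(-2 + 10)/10 + 190) = √((½)*(⅒)*8 + 190) = √(⅖ + 190) = √(952/5) = 2*√1190/5 ≈ 13.799)
(-23 + S)/(75 + (-22)²) = (-23 + 2*√1190/5)/(75 + (-22)²) = (-23 + 2*√1190/5)/(75 + 484) = (-23 + 2*√1190/5)/559 = (-23 + 2*√1190/5)*(1/559) = -23/559 + 2*√1190/2795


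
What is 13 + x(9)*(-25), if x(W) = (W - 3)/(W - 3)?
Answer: -12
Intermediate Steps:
x(W) = 1 (x(W) = (-3 + W)/(-3 + W) = 1)
13 + x(9)*(-25) = 13 + 1*(-25) = 13 - 25 = -12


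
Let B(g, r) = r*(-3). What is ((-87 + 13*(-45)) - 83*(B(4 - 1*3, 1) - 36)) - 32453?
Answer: -29888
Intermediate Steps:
B(g, r) = -3*r
((-87 + 13*(-45)) - 83*(B(4 - 1*3, 1) - 36)) - 32453 = ((-87 + 13*(-45)) - 83*(-3*1 - 36)) - 32453 = ((-87 - 585) - 83*(-3 - 36)) - 32453 = (-672 - 83*(-39)) - 32453 = (-672 + 3237) - 32453 = 2565 - 32453 = -29888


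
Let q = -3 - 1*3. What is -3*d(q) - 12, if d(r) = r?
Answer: 6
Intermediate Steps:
q = -6 (q = -3 - 3 = -6)
-3*d(q) - 12 = -3*(-6) - 12 = 18 - 12 = 6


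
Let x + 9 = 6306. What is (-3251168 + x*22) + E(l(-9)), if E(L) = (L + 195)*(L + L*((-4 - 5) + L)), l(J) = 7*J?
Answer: -2522198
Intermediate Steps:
x = 6297 (x = -9 + 6306 = 6297)
E(L) = (195 + L)*(L + L*(-9 + L))
(-3251168 + x*22) + E(l(-9)) = (-3251168 + 6297*22) + (7*(-9))*(-1560 + (7*(-9))² + 187*(7*(-9))) = (-3251168 + 138534) - 63*(-1560 + (-63)² + 187*(-63)) = -3112634 - 63*(-1560 + 3969 - 11781) = -3112634 - 63*(-9372) = -3112634 + 590436 = -2522198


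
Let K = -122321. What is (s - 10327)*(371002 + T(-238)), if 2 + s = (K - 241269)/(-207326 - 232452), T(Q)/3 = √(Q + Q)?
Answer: -842564717609372/219889 - 13626310116*I*√119/219889 ≈ -3.8318e+9 - 6.76e+5*I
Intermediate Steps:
T(Q) = 3*√2*√Q (T(Q) = 3*√(Q + Q) = 3*√(2*Q) = 3*(√2*√Q) = 3*√2*√Q)
s = -257983/219889 (s = -2 + (-122321 - 241269)/(-207326 - 232452) = -2 - 363590/(-439778) = -2 - 363590*(-1/439778) = -2 + 181795/219889 = -257983/219889 ≈ -1.1732)
(s - 10327)*(371002 + T(-238)) = (-257983/219889 - 10327)*(371002 + 3*√2*√(-238)) = -2271051686*(371002 + 3*√2*(I*√238))/219889 = -2271051686*(371002 + 6*I*√119)/219889 = -842564717609372/219889 - 13626310116*I*√119/219889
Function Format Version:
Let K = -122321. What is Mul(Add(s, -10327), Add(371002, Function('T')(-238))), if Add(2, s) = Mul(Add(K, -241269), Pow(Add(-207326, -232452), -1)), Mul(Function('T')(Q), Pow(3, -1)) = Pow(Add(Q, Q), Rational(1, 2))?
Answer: Add(Rational(-842564717609372, 219889), Mul(Rational(-13626310116, 219889), I, Pow(119, Rational(1, 2)))) ≈ Add(-3.8318e+9, Mul(-6.7600e+5, I))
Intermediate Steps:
Function('T')(Q) = Mul(3, Pow(2, Rational(1, 2)), Pow(Q, Rational(1, 2))) (Function('T')(Q) = Mul(3, Pow(Add(Q, Q), Rational(1, 2))) = Mul(3, Pow(Mul(2, Q), Rational(1, 2))) = Mul(3, Mul(Pow(2, Rational(1, 2)), Pow(Q, Rational(1, 2)))) = Mul(3, Pow(2, Rational(1, 2)), Pow(Q, Rational(1, 2))))
s = Rational(-257983, 219889) (s = Add(-2, Mul(Add(-122321, -241269), Pow(Add(-207326, -232452), -1))) = Add(-2, Mul(-363590, Pow(-439778, -1))) = Add(-2, Mul(-363590, Rational(-1, 439778))) = Add(-2, Rational(181795, 219889)) = Rational(-257983, 219889) ≈ -1.1732)
Mul(Add(s, -10327), Add(371002, Function('T')(-238))) = Mul(Add(Rational(-257983, 219889), -10327), Add(371002, Mul(3, Pow(2, Rational(1, 2)), Pow(-238, Rational(1, 2))))) = Mul(Rational(-2271051686, 219889), Add(371002, Mul(3, Pow(2, Rational(1, 2)), Mul(I, Pow(238, Rational(1, 2)))))) = Mul(Rational(-2271051686, 219889), Add(371002, Mul(6, I, Pow(119, Rational(1, 2))))) = Add(Rational(-842564717609372, 219889), Mul(Rational(-13626310116, 219889), I, Pow(119, Rational(1, 2))))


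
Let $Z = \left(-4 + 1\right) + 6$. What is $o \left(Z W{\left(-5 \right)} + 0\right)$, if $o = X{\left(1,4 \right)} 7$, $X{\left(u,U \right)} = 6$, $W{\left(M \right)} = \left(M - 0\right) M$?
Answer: $3150$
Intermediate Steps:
$W{\left(M \right)} = M^{2}$ ($W{\left(M \right)} = \left(M + 0\right) M = M M = M^{2}$)
$Z = 3$ ($Z = -3 + 6 = 3$)
$o = 42$ ($o = 6 \cdot 7 = 42$)
$o \left(Z W{\left(-5 \right)} + 0\right) = 42 \left(3 \left(-5\right)^{2} + 0\right) = 42 \left(3 \cdot 25 + 0\right) = 42 \left(75 + 0\right) = 42 \cdot 75 = 3150$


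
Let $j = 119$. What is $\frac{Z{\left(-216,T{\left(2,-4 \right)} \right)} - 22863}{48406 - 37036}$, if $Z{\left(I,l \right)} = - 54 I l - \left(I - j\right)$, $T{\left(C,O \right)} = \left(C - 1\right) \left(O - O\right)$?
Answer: $- \frac{11264}{5685} \approx -1.9814$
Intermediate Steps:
$T{\left(C,O \right)} = 0$ ($T{\left(C,O \right)} = \left(-1 + C\right) 0 = 0$)
$Z{\left(I,l \right)} = 119 - I - 54 I l$ ($Z{\left(I,l \right)} = - 54 I l - \left(-119 + I\right) = 119 - I - 54 I l$)
$\frac{Z{\left(-216,T{\left(2,-4 \right)} \right)} - 22863}{48406 - 37036} = \frac{\left(119 - -216 - \left(-11664\right) 0\right) - 22863}{48406 - 37036} = \frac{\left(119 + 216 + 0\right) - 22863}{11370} = \left(335 - 22863\right) \frac{1}{11370} = \left(-22528\right) \frac{1}{11370} = - \frac{11264}{5685}$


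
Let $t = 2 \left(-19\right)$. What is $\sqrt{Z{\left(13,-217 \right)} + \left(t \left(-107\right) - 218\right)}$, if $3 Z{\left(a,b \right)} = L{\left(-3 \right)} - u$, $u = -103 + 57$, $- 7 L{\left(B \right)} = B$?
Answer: $\frac{79 \sqrt{273}}{21} \approx 62.157$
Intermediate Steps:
$L{\left(B \right)} = - \frac{B}{7}$
$t = -38$
$u = -46$
$Z{\left(a,b \right)} = \frac{325}{21}$ ($Z{\left(a,b \right)} = \frac{\left(- \frac{1}{7}\right) \left(-3\right) - -46}{3} = \frac{\frac{3}{7} + 46}{3} = \frac{1}{3} \cdot \frac{325}{7} = \frac{325}{21}$)
$\sqrt{Z{\left(13,-217 \right)} + \left(t \left(-107\right) - 218\right)} = \sqrt{\frac{325}{21} - -3848} = \sqrt{\frac{325}{21} + \left(4066 - 218\right)} = \sqrt{\frac{325}{21} + 3848} = \sqrt{\frac{81133}{21}} = \frac{79 \sqrt{273}}{21}$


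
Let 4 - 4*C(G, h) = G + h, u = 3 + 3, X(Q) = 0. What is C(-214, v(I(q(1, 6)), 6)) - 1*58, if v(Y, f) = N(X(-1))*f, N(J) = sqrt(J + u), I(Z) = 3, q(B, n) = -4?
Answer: -7/2 - 3*sqrt(6)/2 ≈ -7.1742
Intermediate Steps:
u = 6
N(J) = sqrt(6 + J) (N(J) = sqrt(J + 6) = sqrt(6 + J))
v(Y, f) = f*sqrt(6) (v(Y, f) = sqrt(6 + 0)*f = sqrt(6)*f = f*sqrt(6))
C(G, h) = 1 - G/4 - h/4 (C(G, h) = 1 - (G + h)/4 = 1 + (-G/4 - h/4) = 1 - G/4 - h/4)
C(-214, v(I(q(1, 6)), 6)) - 1*58 = (1 - 1/4*(-214) - 3*sqrt(6)/2) - 1*58 = (1 + 107/2 - 3*sqrt(6)/2) - 58 = (109/2 - 3*sqrt(6)/2) - 58 = -7/2 - 3*sqrt(6)/2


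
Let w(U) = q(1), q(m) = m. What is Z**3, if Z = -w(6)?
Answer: -1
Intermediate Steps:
w(U) = 1
Z = -1 (Z = -1*1 = -1)
Z**3 = (-1)**3 = -1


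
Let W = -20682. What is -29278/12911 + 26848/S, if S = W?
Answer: -476081062/133512651 ≈ -3.5658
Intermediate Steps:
S = -20682
-29278/12911 + 26848/S = -29278/12911 + 26848/(-20682) = -29278*1/12911 + 26848*(-1/20682) = -29278/12911 - 13424/10341 = -476081062/133512651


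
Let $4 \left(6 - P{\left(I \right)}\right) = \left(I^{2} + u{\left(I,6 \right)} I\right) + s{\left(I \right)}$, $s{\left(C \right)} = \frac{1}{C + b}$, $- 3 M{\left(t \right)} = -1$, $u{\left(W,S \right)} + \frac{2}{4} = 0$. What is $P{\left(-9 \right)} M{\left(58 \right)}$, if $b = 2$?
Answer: $- \frac{859}{168} \approx -5.1131$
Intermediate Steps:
$u{\left(W,S \right)} = - \frac{1}{2}$ ($u{\left(W,S \right)} = - \frac{1}{2} + 0 = - \frac{1}{2}$)
$M{\left(t \right)} = \frac{1}{3}$ ($M{\left(t \right)} = \left(- \frac{1}{3}\right) \left(-1\right) = \frac{1}{3}$)
$s{\left(C \right)} = \frac{1}{2 + C}$ ($s{\left(C \right)} = \frac{1}{C + 2} = \frac{1}{2 + C}$)
$P{\left(I \right)} = 6 - \frac{I^{2}}{4} - \frac{1}{4 \left(2 + I\right)} + \frac{I}{8}$ ($P{\left(I \right)} = 6 - \frac{\left(I^{2} - \frac{I}{2}\right) + \frac{1}{2 + I}}{4} = 6 - \frac{I^{2} + \frac{1}{2 + I} - \frac{I}{2}}{4} = 6 - \left(- \frac{I}{8} + \frac{I^{2}}{4} + \frac{1}{4 \left(2 + I\right)}\right) = 6 - \frac{I^{2}}{4} - \frac{1}{4 \left(2 + I\right)} + \frac{I}{8}$)
$P{\left(-9 \right)} M{\left(58 \right)} = \frac{-2 + \left(2 - 9\right) \left(48 - 9 - 2 \left(-9\right)^{2}\right)}{8 \left(2 - 9\right)} \frac{1}{3} = \frac{-2 - 7 \left(48 - 9 - 162\right)}{8 \left(-7\right)} \frac{1}{3} = \frac{1}{8} \left(- \frac{1}{7}\right) \left(-2 - 7 \left(48 - 9 - 162\right)\right) \frac{1}{3} = \frac{1}{8} \left(- \frac{1}{7}\right) \left(-2 - -861\right) \frac{1}{3} = \frac{1}{8} \left(- \frac{1}{7}\right) \left(-2 + 861\right) \frac{1}{3} = \frac{1}{8} \left(- \frac{1}{7}\right) 859 \cdot \frac{1}{3} = \left(- \frac{859}{56}\right) \frac{1}{3} = - \frac{859}{168}$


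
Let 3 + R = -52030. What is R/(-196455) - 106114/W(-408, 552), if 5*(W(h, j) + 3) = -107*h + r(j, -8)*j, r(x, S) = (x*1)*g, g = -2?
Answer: 44557227887/37049251995 ≈ 1.2026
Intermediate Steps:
R = -52033 (R = -3 - 52030 = -52033)
r(x, S) = -2*x (r(x, S) = (x*1)*(-2) = x*(-2) = -2*x)
W(h, j) = -3 - 107*h/5 - 2*j²/5 (W(h, j) = -3 + (-107*h + (-2*j)*j)/5 = -3 + (-107*h - 2*j²)/5 = -3 + (-107*h/5 - 2*j²/5) = -3 - 107*h/5 - 2*j²/5)
R/(-196455) - 106114/W(-408, 552) = -52033/(-196455) - 106114/(-3 - 107/5*(-408) - ⅖*552²) = -52033*(-1/196455) - 106114/(-3 + 43656/5 - ⅖*304704) = 52033/196455 - 106114/(-3 + 43656/5 - 609408/5) = 52033/196455 - 106114/(-565767/5) = 52033/196455 - 106114*(-5/565767) = 52033/196455 + 530570/565767 = 44557227887/37049251995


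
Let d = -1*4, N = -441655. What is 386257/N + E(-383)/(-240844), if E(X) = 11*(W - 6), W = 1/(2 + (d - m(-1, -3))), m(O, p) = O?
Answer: -4894403867/5598418780 ≈ -0.87425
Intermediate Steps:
d = -4
W = -1 (W = 1/(2 + (-4 - 1*(-1))) = 1/(2 + (-4 + 1)) = 1/(2 - 3) = 1/(-1) = -1)
E(X) = -77 (E(X) = 11*(-1 - 6) = 11*(-7) = -77)
386257/N + E(-383)/(-240844) = 386257/(-441655) - 77/(-240844) = 386257*(-1/441655) - 77*(-1/240844) = -386257/441655 + 77/240844 = -4894403867/5598418780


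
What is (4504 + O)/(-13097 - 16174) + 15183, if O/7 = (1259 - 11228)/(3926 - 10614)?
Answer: 2972261421449/195764448 ≈ 15183.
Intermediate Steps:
O = 69783/6688 (O = 7*((1259 - 11228)/(3926 - 10614)) = 7*(-9969/(-6688)) = 7*(-9969*(-1/6688)) = 7*(9969/6688) = 69783/6688 ≈ 10.434)
(4504 + O)/(-13097 - 16174) + 15183 = (4504 + 69783/6688)/(-13097 - 16174) + 15183 = (30192535/6688)/(-29271) + 15183 = (30192535/6688)*(-1/29271) + 15183 = -30192535/195764448 + 15183 = 2972261421449/195764448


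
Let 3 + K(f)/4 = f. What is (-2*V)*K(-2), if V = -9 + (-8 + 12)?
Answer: -200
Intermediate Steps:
K(f) = -12 + 4*f
V = -5 (V = -9 + 4 = -5)
(-2*V)*K(-2) = (-2*(-5))*(-12 + 4*(-2)) = 10*(-12 - 8) = 10*(-20) = -200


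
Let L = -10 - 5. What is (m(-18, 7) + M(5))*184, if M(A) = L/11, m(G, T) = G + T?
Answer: -25024/11 ≈ -2274.9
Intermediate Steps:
L = -15
M(A) = -15/11
(m(-18, 7) + M(5))*184 = ((-18 + 7) - 15/11)*184 = (-11 - 15/11)*184 = -136/11*184 = -25024/11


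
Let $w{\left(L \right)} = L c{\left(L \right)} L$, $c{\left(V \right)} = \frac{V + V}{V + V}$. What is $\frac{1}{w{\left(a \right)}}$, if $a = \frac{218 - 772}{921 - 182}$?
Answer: $\frac{546121}{306916} \approx 1.7794$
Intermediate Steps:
$c{\left(V \right)} = 1$ ($c{\left(V \right)} = \frac{2 V}{2 V} = 2 V \frac{1}{2 V} = 1$)
$a = - \frac{554}{739} \approx -0.74966$
$w{\left(L \right)} = L^{2}$ ($w{\left(L \right)} = L 1 L = L L = L^{2}$)
$\frac{1}{w{\left(a \right)}} = \frac{1}{\left(- \frac{554}{739}\right)^{2}} = \frac{1}{\frac{306916}{546121}} = \frac{546121}{306916}$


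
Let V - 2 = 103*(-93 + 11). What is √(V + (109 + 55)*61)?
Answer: 2*√390 ≈ 39.497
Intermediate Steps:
V = -8444 (V = 2 + 103*(-93 + 11) = 2 + 103*(-82) = 2 - 8446 = -8444)
√(V + (109 + 55)*61) = √(-8444 + (109 + 55)*61) = √(-8444 + 164*61) = √(-8444 + 10004) = √1560 = 2*√390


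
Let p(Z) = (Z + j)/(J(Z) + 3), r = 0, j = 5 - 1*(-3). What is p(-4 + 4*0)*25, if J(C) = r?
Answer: 100/3 ≈ 33.333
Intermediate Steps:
j = 8 (j = 5 + 3 = 8)
J(C) = 0
p(Z) = 8/3 + Z/3 (p(Z) = (Z + 8)/(0 + 3) = (8 + Z)/3 = (8 + Z)*(1/3) = 8/3 + Z/3)
p(-4 + 4*0)*25 = (8/3 + (-4 + 4*0)/3)*25 = (8/3 + (-4 + 0)/3)*25 = (8/3 + (1/3)*(-4))*25 = (8/3 - 4/3)*25 = (4/3)*25 = 100/3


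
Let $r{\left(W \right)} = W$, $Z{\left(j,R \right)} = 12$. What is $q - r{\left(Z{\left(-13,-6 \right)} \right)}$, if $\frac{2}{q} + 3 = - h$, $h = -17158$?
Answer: $- \frac{205858}{17155} \approx -12.0$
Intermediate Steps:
$q = \frac{2}{17155}$ ($q = \frac{2}{-3 - -17158} = \frac{2}{-3 + 17158} = \frac{2}{17155} \approx 0.00011658$)
$q - r{\left(Z{\left(-13,-6 \right)} \right)} = \frac{2}{17155} - 12 = - \frac{205858}{17155}$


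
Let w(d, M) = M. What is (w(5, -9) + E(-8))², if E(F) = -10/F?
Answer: 961/16 ≈ 60.063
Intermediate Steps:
(w(5, -9) + E(-8))² = (-9 - 10/(-8))² = (-9 - 10*(-⅛))² = (-9 + 5/4)² = (-31/4)² = 961/16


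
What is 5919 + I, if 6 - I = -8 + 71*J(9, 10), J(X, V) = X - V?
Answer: 6004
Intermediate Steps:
I = 85 (I = 6 - (-8 + 71*(9 - 1*10)) = 6 - (-8 + 71*(9 - 10)) = 6 - (-8 + 71*(-1)) = 6 - (-8 - 71) = 6 - 1*(-79) = 6 + 79 = 85)
5919 + I = 5919 + 85 = 6004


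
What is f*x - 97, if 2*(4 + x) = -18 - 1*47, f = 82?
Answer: -3090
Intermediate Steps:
x = -73/2 (x = -4 + (-18 - 1*47)/2 = -4 + (-18 - 47)/2 = -4 + (½)*(-65) = -4 - 65/2 = -73/2 ≈ -36.500)
f*x - 97 = 82*(-73/2) - 97 = -2993 - 97 = -3090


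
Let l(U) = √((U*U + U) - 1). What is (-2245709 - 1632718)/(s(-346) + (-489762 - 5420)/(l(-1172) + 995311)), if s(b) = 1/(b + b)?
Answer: 153002962352721484679116/19683843031133769 + 153278559273256816*√1372411/19683843031133769 ≈ 7.7821e+6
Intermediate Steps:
l(U) = √(-1 + U + U²) (l(U) = √((U² + U) - 1) = √((U + U²) - 1) = √(-1 + U + U²))
s(b) = 1/(2*b)
(-2245709 - 1632718)/(s(-346) + (-489762 - 5420)/(l(-1172) + 995311)) = (-2245709 - 1632718)/((½)/(-346) + (-489762 - 5420)/(√(-1 - 1172 + (-1172)²) + 995311)) = -3878427/((½)*(-1/346) - 495182/(√(-1 - 1172 + 1373584) + 995311)) = -3878427/(-1/692 - 495182/(√1372411 + 995311)) = -3878427/(-1/692 - 495182/(995311 + √1372411))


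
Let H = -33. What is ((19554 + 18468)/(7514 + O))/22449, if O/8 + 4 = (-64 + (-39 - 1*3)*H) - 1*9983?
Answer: -6337/231247149 ≈ -2.7404e-5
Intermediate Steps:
O = -69320 (O = -32 + 8*((-64 + (-39 - 1*3)*(-33)) - 1*9983) = -32 + 8*((-64 + (-39 - 3)*(-33)) - 9983) = -32 + 8*((-64 - 42*(-33)) - 9983) = -32 + 8*((-64 + 1386) - 9983) = -32 + 8*(1322 - 9983) = -32 + 8*(-8661) = -32 - 69288 = -69320)
((19554 + 18468)/(7514 + O))/22449 = ((19554 + 18468)/(7514 - 69320))/22449 = (38022/(-61806))*(1/22449) = (38022*(-1/61806))*(1/22449) = -6337/10301*1/22449 = -6337/231247149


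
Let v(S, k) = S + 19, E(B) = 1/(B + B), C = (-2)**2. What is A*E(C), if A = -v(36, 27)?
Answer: -55/8 ≈ -6.8750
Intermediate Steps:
C = 4
E(B) = 1/(2*B)
v(S, k) = 19 + S
A = -55 (A = -(19 + 36) = -1*55 = -55)
A*E(C) = -55/(2*4) = -55*1/8 = -55/8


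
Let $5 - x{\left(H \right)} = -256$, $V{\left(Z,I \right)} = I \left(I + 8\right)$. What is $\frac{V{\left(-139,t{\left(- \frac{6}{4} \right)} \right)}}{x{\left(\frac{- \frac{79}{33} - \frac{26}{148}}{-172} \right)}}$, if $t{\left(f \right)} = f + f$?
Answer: $- \frac{5}{87} \approx -0.057471$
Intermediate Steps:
$t{\left(f \right)} = 2 f$
$V{\left(Z,I \right)} = I \left(8 + I\right)$
$x{\left(H \right)} = 261$ ($x{\left(H \right)} = 5 - -256 = 5 + 256 = 261$)
$\frac{V{\left(-139,t{\left(- \frac{6}{4} \right)} \right)}}{x{\left(\frac{- \frac{79}{33} - \frac{26}{148}}{-172} \right)}} = \frac{2 \left(- \frac{6}{4}\right) \left(8 + 2 \left(- \frac{6}{4}\right)\right)}{261} = 2 \left(\left(-6\right) \frac{1}{4}\right) \left(8 + 2 \left(\left(-6\right) \frac{1}{4}\right)\right) \frac{1}{261} = 2 \left(- \frac{3}{2}\right) \left(8 + 2 \left(- \frac{3}{2}\right)\right) \frac{1}{261} = - 3 \left(8 - 3\right) \frac{1}{261} = \left(-3\right) 5 \cdot \frac{1}{261} = \left(-15\right) \frac{1}{261} = - \frac{5}{87}$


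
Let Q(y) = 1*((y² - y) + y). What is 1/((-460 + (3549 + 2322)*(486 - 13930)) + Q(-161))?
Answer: -1/78904263 ≈ -1.2674e-8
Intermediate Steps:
Q(y) = y² (Q(y) = 1*y² = y²)
1/((-460 + (3549 + 2322)*(486 - 13930)) + Q(-161)) = 1/((-460 + (3549 + 2322)*(486 - 13930)) + (-161)²) = 1/((-460 + 5871*(-13444)) + 25921) = 1/((-460 - 78929724) + 25921) = 1/(-78930184 + 25921) = 1/(-78904263) = -1/78904263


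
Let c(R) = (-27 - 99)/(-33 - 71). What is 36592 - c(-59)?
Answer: 1902721/52 ≈ 36591.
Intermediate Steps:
c(R) = 63/52 (c(R) = -126/(-104) = -126*(-1/104) = 63/52)
36592 - c(-59) = 36592 - 1*63/52 = 36592 - 63/52 = 1902721/52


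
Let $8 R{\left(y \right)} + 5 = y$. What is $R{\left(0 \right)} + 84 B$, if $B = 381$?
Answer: $\frac{256027}{8} \approx 32003.0$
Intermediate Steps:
$R{\left(y \right)} = - \frac{5}{8} + \frac{y}{8}$
$R{\left(0 \right)} + 84 B = \left(- \frac{5}{8} + \frac{1}{8} \cdot 0\right) + 84 \cdot 381 = \left(- \frac{5}{8} + 0\right) + 32004 = - \frac{5}{8} + 32004 = \frac{256027}{8}$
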